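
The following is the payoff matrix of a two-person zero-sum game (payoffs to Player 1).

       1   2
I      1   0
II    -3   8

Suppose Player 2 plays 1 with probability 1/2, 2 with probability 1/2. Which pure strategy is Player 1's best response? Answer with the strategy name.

II

Expected payoff of I: (1/2)·1 + (1/2)·0 = 1/2.
Expected payoff of II: (1/2)·(-3) + (1/2)·8 = 5/2.
The largest is 5/2, so Player 1's best response is II.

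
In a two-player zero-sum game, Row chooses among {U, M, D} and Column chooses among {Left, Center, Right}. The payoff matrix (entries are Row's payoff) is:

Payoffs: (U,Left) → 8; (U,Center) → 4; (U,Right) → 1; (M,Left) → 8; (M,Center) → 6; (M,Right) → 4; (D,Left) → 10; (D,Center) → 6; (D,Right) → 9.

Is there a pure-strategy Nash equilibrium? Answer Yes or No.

Yes

Row minima: U → 1, M → 4, D → 6; maximin = 6.
Column maxima: Left → 10, Center → 6, Right → 9; minimax = 6.
maximin = minimax = 6, so a saddle point exists.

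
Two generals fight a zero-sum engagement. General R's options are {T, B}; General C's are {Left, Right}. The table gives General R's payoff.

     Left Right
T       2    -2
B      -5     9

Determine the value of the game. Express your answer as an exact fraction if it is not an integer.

4/9

Row minima: T → -2, B → -5; maximin = -2.
Column maxima: Left → 2, Right → 9; minimax = 2.
-2 ≠ 2, so there is no saddle point; optimal play is mixed.
Let General R play T with probability p. Expected payoff against Left: 2p + (-5)(1−p) = 7p − 5; against Right: (-2)p + 9(1−p) = −11p + 9.
Setting these equal: 7p − 5 = −11p + 9 ⇒ 18p = 14 ⇒ p = 7/9, and the value is (7)·(7/9) − 5 = 4/9.
For General C: with q = P(Left), equating T's and B's payoffs gives 4q − 2 = −14q + 9 ⇒ q = 11/18.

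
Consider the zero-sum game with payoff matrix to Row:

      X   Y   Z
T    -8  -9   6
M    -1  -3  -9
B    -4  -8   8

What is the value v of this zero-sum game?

-48/11

Row minima: T → -9, M → -9, B → -8; maximin = -8.
Column maxima: X → -1, Y → -3, Z → 8; minimax = -3.
-8 ≠ -3, so there is no saddle point; optimal play is mixed.
T is strictly dominated by B, so Row never plays it.
X is strictly dominated by Y (it gives Row strictly more in every row), so Column never plays it.
On the remaining 2×2 (M, B vs Y, Z):
Let Row play M with probability p. Expected payoff against Y: (-3)p + (-8)(1−p) = 5p − 8; against Z: (-9)p + 8(1−p) = −17p + 8.
Setting these equal: 5p − 8 = −17p + 8 ⇒ 22p = 16 ⇒ p = 8/11, and the value is (5)·(8/11) − 8 = -48/11.
For Column: with q = P(Y), equating M's and B's payoffs gives 6q − 9 = −16q + 8 ⇒ q = 17/22.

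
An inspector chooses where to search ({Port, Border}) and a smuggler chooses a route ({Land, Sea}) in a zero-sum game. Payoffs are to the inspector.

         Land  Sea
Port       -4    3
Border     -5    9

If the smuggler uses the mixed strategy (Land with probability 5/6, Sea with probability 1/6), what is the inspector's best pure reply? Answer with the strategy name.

Border

Expected payoff of Port: (5/6)·(-4) + (1/6)·3 = -17/6.
Expected payoff of Border: (5/6)·(-5) + (1/6)·9 = -8/3.
The largest is -8/3, so the inspector's best response is Border.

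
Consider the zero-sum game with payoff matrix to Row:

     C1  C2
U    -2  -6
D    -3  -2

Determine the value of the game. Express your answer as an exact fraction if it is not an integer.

Row minima: U → -6, D → -3; maximin = -3.
Column maxima: C1 → -2, C2 → -2; minimax = -2.
-3 ≠ -2, so there is no saddle point; optimal play is mixed.
Let Row play U with probability p. Expected payoff against C1: (-2)p + (-3)(1−p) = p − 3; against C2: (-6)p + (-2)(1−p) = −4p − 2.
Setting these equal: p − 3 = −4p − 2 ⇒ 5p = 1 ⇒ p = 1/5, and the value is (1)·(1/5) − 3 = -14/5.
For Column: with q = P(C1), equating U's and D's payoffs gives 4q − 6 = −q − 2 ⇒ q = 4/5.

-14/5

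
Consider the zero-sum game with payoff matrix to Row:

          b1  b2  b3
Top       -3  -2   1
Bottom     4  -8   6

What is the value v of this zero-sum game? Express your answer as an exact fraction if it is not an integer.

-32/13

Row minima: Top → -3, Bottom → -8; maximin = -3.
Column maxima: b1 → 4, b2 → -2, b3 → 6; minimax = -2.
-3 ≠ -2, so there is no saddle point; optimal play is mixed.
b3 is strictly dominated by b1 (it gives Row strictly more in every row), so Column never plays it.
On the remaining 2×2 (Top, Bottom vs b1, b2):
Let Row play Top with probability p. Expected payoff against b1: (-3)p + 4(1−p) = −7p + 4; against b2: (-2)p + (-8)(1−p) = 6p − 8.
Setting these equal: −7p + 4 = 6p − 8 ⇒ −13p = -12 ⇒ p = 12/13, and the value is (-7)·(12/13) + 4 = -32/13.
For Column: with q = P(b1), equating Top's and Bottom's payoffs gives −q − 2 = 12q − 8 ⇒ q = 6/13.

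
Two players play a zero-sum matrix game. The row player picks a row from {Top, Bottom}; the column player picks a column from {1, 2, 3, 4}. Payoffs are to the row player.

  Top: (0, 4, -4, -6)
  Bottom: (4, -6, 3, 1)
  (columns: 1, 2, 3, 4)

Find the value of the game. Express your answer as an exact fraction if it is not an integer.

-32/17

Row minima: Top → -6, Bottom → -6; maximin = -6.
Column maxima: 1 → 4, 2 → 4, 3 → 3, 4 → 1; minimax = 1.
-6 ≠ 1, so there is no saddle point; optimal play is mixed.
1 is strictly dominated by 3 (it gives the row player strictly more in every row), so the column player never plays it.
3 is strictly dominated by 4 (it gives the row player strictly more in every row), so the column player never plays it.
On the remaining 2×2 (Top, Bottom vs 2, 4):
Let the row player play Top with probability p. Expected payoff against 2: 4p + (-6)(1−p) = 10p − 6; against 4: (-6)p + 1(1−p) = −7p + 1.
Setting these equal: 10p − 6 = −7p + 1 ⇒ 17p = 7 ⇒ p = 7/17, and the value is (10)·(7/17) − 6 = -32/17.
For the column player: with q = P(2), equating Top's and Bottom's payoffs gives 10q − 6 = −7q + 1 ⇒ q = 7/17.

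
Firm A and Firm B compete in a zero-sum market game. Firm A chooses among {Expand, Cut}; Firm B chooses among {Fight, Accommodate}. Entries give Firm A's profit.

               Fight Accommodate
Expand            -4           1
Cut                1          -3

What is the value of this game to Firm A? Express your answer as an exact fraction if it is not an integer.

-11/9

Row minima: Expand → -4, Cut → -3; maximin = -3.
Column maxima: Fight → 1, Accommodate → 1; minimax = 1.
-3 ≠ 1, so there is no saddle point; optimal play is mixed.
Let Firm A play Expand with probability p. Expected payoff against Fight: (-4)p + 1(1−p) = −5p + 1; against Accommodate: 1p + (-3)(1−p) = 4p − 3.
Setting these equal: −5p + 1 = 4p − 3 ⇒ −9p = -4 ⇒ p = 4/9, and the value is (-5)·(4/9) + 1 = -11/9.
For Firm B: with q = P(Fight), equating Expand's and Cut's payoffs gives −5q + 1 = 4q − 3 ⇒ q = 4/9.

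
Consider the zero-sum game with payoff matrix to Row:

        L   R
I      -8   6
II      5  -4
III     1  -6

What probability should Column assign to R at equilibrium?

Row minima: I → -8, II → -4, III → -6; maximin = -4.
Column maxima: L → 5, R → 6; minimax = 5.
-4 ≠ 5, so there is no saddle point; optimal play is mixed.
III is strictly dominated by II, so Row never plays it.
On the remaining 2×2 (I, II vs L, R):
Let Row play I with probability p. Expected payoff against L: (-8)p + 5(1−p) = −13p + 5; against R: 6p + (-4)(1−p) = 10p − 4.
Setting these equal: −13p + 5 = 10p − 4 ⇒ −23p = -9 ⇒ p = 9/23, and the value is (-13)·(9/23) + 5 = -2/23.
For Column: with q = P(L), equating I's and II's payoffs gives −14q + 6 = 9q − 4 ⇒ q = 10/23.

13/23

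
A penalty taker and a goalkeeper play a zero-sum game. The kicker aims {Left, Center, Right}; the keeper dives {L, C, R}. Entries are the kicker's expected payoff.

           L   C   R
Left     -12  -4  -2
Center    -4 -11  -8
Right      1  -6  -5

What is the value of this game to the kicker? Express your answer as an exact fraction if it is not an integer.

-76/15

Row minima: Left → -12, Center → -11, Right → -6; maximin = -6.
Column maxima: L → 1, C → -4, R → -2; minimax = -4.
-6 ≠ -4, so there is no saddle point; optimal play is mixed.
Center is strictly dominated by Right, so the kicker never plays it.
R is strictly dominated by C (it gives the kicker strictly more in every row), so the keeper never plays it.
On the remaining 2×2 (Left, Right vs L, C):
Let the kicker play Left with probability p. Expected payoff against L: (-12)p + 1(1−p) = −13p + 1; against C: (-4)p + (-6)(1−p) = 2p − 6.
Setting these equal: −13p + 1 = 2p − 6 ⇒ −15p = -7 ⇒ p = 7/15, and the value is (-13)·(7/15) + 1 = -76/15.
For the keeper: with q = P(L), equating Left's and Right's payoffs gives −8q − 4 = 7q − 6 ⇒ q = 2/15.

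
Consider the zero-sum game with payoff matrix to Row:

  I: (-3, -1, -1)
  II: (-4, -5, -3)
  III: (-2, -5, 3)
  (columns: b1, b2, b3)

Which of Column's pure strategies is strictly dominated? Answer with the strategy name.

b1 holds Row's payoff strictly below b3 in every row: -3 < -1, -4 < -3, -2 < 3.
So b3 is strictly dominated for Column.

b3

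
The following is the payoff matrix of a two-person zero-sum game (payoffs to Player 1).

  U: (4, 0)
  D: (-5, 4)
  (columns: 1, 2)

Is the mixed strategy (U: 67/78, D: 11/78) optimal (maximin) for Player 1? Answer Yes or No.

No

Against 1 this mix gives (67/78)·4 + (11/78)·(-5) = 71/26.
Against 2 this mix gives (67/78)·0 + (11/78)·4 = 22/39.
Player 2 will play 2, holding Player 1 to 22/39. Shifting weight toward the row that does better against 2 would raise this floor (the equalizing mix achieves 16/13 against both 2 and 1), so the proposed strategy is not optimal.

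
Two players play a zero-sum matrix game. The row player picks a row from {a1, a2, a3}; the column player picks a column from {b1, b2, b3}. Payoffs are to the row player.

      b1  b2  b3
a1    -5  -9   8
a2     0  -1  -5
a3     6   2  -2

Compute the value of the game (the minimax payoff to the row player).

Row minima: a1 → -9, a2 → -5, a3 → -2; maximin = -2.
Column maxima: b1 → 6, b2 → 2, b3 → 8; minimax = 2.
-2 ≠ 2, so there is no saddle point; optimal play is mixed.
a2 is strictly dominated by a3, so the row player never plays it.
b1 is strictly dominated by b2 (it gives the row player strictly more in every row), so the column player never plays it.
On the remaining 2×2 (a1, a3 vs b2, b3):
Let the row player play a1 with probability p. Expected payoff against b2: (-9)p + 2(1−p) = −11p + 2; against b3: 8p + (-2)(1−p) = 10p − 2.
Setting these equal: −11p + 2 = 10p − 2 ⇒ −21p = -4 ⇒ p = 4/21, and the value is (-11)·(4/21) + 2 = -2/21.
For the column player: with q = P(b2), equating a1's and a3's payoffs gives −17q + 8 = 4q − 2 ⇒ q = 10/21.

-2/21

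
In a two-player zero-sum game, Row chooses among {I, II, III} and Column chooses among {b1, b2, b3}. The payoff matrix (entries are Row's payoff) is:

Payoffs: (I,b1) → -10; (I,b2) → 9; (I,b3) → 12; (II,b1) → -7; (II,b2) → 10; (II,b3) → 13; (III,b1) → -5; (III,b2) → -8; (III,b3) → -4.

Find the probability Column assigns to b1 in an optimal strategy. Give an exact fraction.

9/10

Row minima: I → -10, II → -7, III → -8; maximin = -7.
Column maxima: b1 → -5, b2 → 10, b3 → 13; minimax = -5.
-7 ≠ -5, so there is no saddle point; optimal play is mixed.
I is strictly dominated by II, so Row never plays it.
b3 is strictly dominated by b1 (it gives Row strictly more in every row), so Column never plays it.
On the remaining 2×2 (II, III vs b1, b2):
Let Row play II with probability p. Expected payoff against b1: (-7)p + (-5)(1−p) = −2p − 5; against b2: 10p + (-8)(1−p) = 18p − 8.
Setting these equal: −2p − 5 = 18p − 8 ⇒ −20p = -3 ⇒ p = 3/20, and the value is (-2)·(3/20) − 5 = -53/10.
For Column: with q = P(b1), equating II's and III's payoffs gives −17q + 10 = 3q − 8 ⇒ q = 9/10.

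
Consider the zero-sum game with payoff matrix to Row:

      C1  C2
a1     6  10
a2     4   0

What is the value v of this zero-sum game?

Row minima: a1 → 6, a2 → 0; maximin = 6.
Column maxima: C1 → 6, C2 → 10; minimax = 6.
Since maximin = minimax = 6, there is a saddle point and the value is 6.

6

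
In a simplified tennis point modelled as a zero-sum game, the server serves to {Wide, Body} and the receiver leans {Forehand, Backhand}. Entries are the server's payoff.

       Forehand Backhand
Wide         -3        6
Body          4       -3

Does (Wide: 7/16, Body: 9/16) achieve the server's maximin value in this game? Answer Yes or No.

Against Forehand this mix gives (7/16)·(-3) + (9/16)·4 = 15/16.
Against Backhand this mix gives (7/16)·6 + (9/16)·(-3) = 15/16.
All of the receiver's active replies (Forehand, Backhand) yield 15/16, and no column does worse for the server. The mix makes the receiver indifferent and guarantees 15/16, so it is optimal.

Yes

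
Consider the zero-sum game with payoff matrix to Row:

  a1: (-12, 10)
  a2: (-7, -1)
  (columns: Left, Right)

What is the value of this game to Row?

-7

Row minima: a1 → -12, a2 → -7; maximin = -7.
Column maxima: Left → -7, Right → 10; minimax = -7.
Since maximin = minimax = -7, there is a saddle point and the value is -7.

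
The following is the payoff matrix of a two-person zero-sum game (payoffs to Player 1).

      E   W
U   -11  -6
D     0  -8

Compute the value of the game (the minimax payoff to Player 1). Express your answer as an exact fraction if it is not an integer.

Row minima: U → -11, D → -8; maximin = -8.
Column maxima: E → 0, W → -6; minimax = -6.
-8 ≠ -6, so there is no saddle point; optimal play is mixed.
Let Player 1 play U with probability p. Expected payoff against E: (-11)p + 0(1−p) = −11p; against W: (-6)p + (-8)(1−p) = 2p − 8.
Setting these equal: −11p = 2p − 8 ⇒ −13p = -8 ⇒ p = 8/13, and the value is (-11)·(8/13) = -88/13.
For Player 2: with q = P(E), equating U's and D's payoffs gives −5q − 6 = 8q − 8 ⇒ q = 2/13.

-88/13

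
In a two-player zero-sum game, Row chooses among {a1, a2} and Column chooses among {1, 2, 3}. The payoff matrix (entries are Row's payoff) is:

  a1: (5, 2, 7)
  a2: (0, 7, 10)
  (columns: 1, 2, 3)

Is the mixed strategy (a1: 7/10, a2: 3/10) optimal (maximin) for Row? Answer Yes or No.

Against 1 this mix gives (7/10)·5 + (3/10)·0 = 7/2.
Against 2 this mix gives (7/10)·2 + (3/10)·7 = 7/2.
Against 3 this mix gives (7/10)·7 + (3/10)·10 = 79/10.
All of Column's active replies (1, 2) yield 7/2, and no column does worse for Row. The mix makes Column indifferent and guarantees 7/2, so it is optimal.

Yes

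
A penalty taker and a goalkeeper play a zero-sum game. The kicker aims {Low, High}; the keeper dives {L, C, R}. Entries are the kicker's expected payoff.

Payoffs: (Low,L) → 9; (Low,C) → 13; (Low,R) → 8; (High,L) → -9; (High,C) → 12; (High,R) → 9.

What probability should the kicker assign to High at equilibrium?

Row minima: Low → 8, High → -9; maximin = 8.
Column maxima: L → 9, C → 13, R → 9; minimax = 9.
8 ≠ 9, so there is no saddle point; optimal play is mixed.
C is strictly dominated by L (it gives the kicker strictly more in every row), so the keeper never plays it.
On the remaining 2×2 (Low, High vs L, R):
Let the kicker play Low with probability p. Expected payoff against L: 9p + (-9)(1−p) = 18p − 9; against R: 8p + 9(1−p) = −p + 9.
Setting these equal: 18p − 9 = −p + 9 ⇒ 19p = 18 ⇒ p = 18/19, and the value is (18)·(18/19) − 9 = 153/19.
For the keeper: with q = P(L), equating Low's and High's payoffs gives q + 8 = −18q + 9 ⇒ q = 1/19.

1/19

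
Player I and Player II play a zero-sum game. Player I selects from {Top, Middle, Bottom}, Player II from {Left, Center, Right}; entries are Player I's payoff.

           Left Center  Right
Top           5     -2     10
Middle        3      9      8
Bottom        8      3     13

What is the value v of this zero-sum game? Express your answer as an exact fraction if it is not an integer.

Row minima: Top → -2, Middle → 3, Bottom → 3; maximin = 3.
Column maxima: Left → 8, Center → 9, Right → 13; minimax = 8.
3 ≠ 8, so there is no saddle point; optimal play is mixed.
Top is strictly dominated by Bottom, so Player I never plays it.
Right is strictly dominated by Left (it gives Player I strictly more in every row), so Player II never plays it.
On the remaining 2×2 (Middle, Bottom vs Left, Center):
Let Player I play Middle with probability p. Expected payoff against Left: 3p + 8(1−p) = −5p + 8; against Center: 9p + 3(1−p) = 6p + 3.
Setting these equal: −5p + 8 = 6p + 3 ⇒ −11p = -5 ⇒ p = 5/11, and the value is (-5)·(5/11) + 8 = 63/11.
For Player II: with q = P(Left), equating Middle's and Bottom's payoffs gives −6q + 9 = 5q + 3 ⇒ q = 6/11.

63/11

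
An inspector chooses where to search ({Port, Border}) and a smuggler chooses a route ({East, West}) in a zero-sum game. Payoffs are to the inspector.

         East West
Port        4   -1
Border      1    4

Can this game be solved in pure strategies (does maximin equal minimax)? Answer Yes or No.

Row minima: Port → -1, Border → 1; maximin = 1.
Column maxima: East → 4, West → 4; minimax = 4.
1 ≠ 4, so no pure-strategy equilibrium exists.

No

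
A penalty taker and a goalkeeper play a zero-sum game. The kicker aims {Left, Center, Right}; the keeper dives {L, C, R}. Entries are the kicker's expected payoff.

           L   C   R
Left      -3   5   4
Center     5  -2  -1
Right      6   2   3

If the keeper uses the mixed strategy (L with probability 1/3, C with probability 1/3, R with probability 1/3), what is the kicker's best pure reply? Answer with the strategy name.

Expected payoff of Left: (1/3)·(-3) + (1/3)·5 + (1/3)·4 = 2.
Expected payoff of Center: (1/3)·5 + (1/3)·(-2) + (1/3)·(-1) = 2/3.
Expected payoff of Right: (1/3)·6 + (1/3)·2 + (1/3)·3 = 11/3.
The largest is 11/3, so the kicker's best response is Right.

Right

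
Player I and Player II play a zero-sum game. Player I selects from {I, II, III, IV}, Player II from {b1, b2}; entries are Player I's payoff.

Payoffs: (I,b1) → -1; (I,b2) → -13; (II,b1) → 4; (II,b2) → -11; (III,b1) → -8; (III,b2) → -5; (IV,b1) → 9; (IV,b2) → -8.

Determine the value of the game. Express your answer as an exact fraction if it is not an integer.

-109/20

Row minima: I → -13, II → -11, III → -8, IV → -8; maximin = -8.
Column maxima: b1 → 9, b2 → -5; minimax = -5.
-8 ≠ -5, so there is no saddle point; optimal play is mixed.
I is strictly dominated by II, so Player I never plays it.
II is strictly dominated by IV, so Player I never plays it.
On the remaining 2×2 (III, IV vs b1, b2):
Let Player I play III with probability p. Expected payoff against b1: (-8)p + 9(1−p) = −17p + 9; against b2: (-5)p + (-8)(1−p) = 3p − 8.
Setting these equal: −17p + 9 = 3p − 8 ⇒ −20p = -17 ⇒ p = 17/20, and the value is (-17)·(17/20) + 9 = -109/20.
For Player II: with q = P(b1), equating III's and IV's payoffs gives −3q − 5 = 17q − 8 ⇒ q = 3/20.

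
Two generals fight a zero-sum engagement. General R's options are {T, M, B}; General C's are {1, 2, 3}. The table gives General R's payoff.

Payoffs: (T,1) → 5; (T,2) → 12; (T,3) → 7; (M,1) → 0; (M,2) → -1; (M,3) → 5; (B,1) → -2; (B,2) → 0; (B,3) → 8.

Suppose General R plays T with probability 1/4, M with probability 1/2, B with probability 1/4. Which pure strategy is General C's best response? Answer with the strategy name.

If General C plays 1, General R's expected payoff is (1/4)·5 + (1/2)·0 + (1/4)·(-2) = 3/4.
If General C plays 2, General R's expected payoff is (1/4)·12 + (1/2)·(-1) + (1/4)·0 = 5/2.
If General C plays 3, General R's expected payoff is (1/4)·7 + (1/2)·5 + (1/4)·8 = 25/4.
General C minimizes General R's payoff; the smallest is 3/4, so the best response is 1.

1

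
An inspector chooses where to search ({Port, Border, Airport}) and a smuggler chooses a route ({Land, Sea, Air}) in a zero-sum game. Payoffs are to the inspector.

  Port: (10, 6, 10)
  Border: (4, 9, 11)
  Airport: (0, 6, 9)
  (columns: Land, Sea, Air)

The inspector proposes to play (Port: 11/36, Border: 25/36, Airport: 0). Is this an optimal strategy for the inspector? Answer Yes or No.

No

Against Land this mix gives (11/36)·10 + (25/36)·4 = 35/6.
Against Sea this mix gives (11/36)·6 + (25/36)·9 = 97/12.
Against Air this mix gives (11/36)·10 + (25/36)·11 = 385/36.
The smuggler will play Land, holding the inspector to 35/6. Shifting weight toward the row that does better against Land would raise this floor (the equalizing mix achieves 22/3 against both Land and Sea), so the proposed strategy is not optimal.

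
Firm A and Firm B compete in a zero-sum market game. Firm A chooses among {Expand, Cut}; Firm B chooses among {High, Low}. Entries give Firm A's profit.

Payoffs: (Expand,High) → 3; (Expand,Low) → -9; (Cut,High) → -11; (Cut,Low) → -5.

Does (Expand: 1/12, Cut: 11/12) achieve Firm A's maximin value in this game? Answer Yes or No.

No

Against High this mix gives (1/12)·3 + (11/12)·(-11) = -59/6.
Against Low this mix gives (1/12)·(-9) + (11/12)·(-5) = -16/3.
Firm B will play High, holding Firm A to -59/6. Shifting weight toward the row that does better against High would raise this floor (the equalizing mix achieves -19/3 against both High and Low), so the proposed strategy is not optimal.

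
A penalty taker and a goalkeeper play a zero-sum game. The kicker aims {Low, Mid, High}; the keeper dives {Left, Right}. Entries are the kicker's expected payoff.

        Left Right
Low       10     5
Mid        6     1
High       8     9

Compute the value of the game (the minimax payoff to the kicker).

Row minima: Low → 5, Mid → 1, High → 8; maximin = 8.
Column maxima: Left → 10, Right → 9; minimax = 9.
8 ≠ 9, so there is no saddle point; optimal play is mixed.
Mid is strictly dominated by Low, so the kicker never plays it.
On the remaining 2×2 (Low, High vs Left, Right):
Let the kicker play Low with probability p. Expected payoff against Left: 10p + 8(1−p) = 2p + 8; against Right: 5p + 9(1−p) = −4p + 9.
Setting these equal: 2p + 8 = −4p + 9 ⇒ 6p = 1 ⇒ p = 1/6, and the value is (2)·(1/6) + 8 = 25/3.
For the keeper: with q = P(Left), equating Low's and High's payoffs gives 5q + 5 = −q + 9 ⇒ q = 2/3.

25/3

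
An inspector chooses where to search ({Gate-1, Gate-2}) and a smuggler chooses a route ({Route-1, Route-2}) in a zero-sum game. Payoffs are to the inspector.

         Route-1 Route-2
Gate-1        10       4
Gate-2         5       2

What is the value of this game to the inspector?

4

Row minima: Gate-1 → 4, Gate-2 → 2; maximin = 4.
Column maxima: Route-1 → 10, Route-2 → 4; minimax = 4.
Since maximin = minimax = 4, there is a saddle point and the value is 4.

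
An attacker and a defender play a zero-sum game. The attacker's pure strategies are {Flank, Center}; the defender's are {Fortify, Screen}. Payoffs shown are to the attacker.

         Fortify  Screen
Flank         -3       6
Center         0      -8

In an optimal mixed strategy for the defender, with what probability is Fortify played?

14/17

Row minima: Flank → -3, Center → -8; maximin = -3.
Column maxima: Fortify → 0, Screen → 6; minimax = 0.
-3 ≠ 0, so there is no saddle point; optimal play is mixed.
Let the attacker play Flank with probability p. Expected payoff against Fortify: (-3)p + 0(1−p) = −3p; against Screen: 6p + (-8)(1−p) = 14p − 8.
Setting these equal: −3p = 14p − 8 ⇒ −17p = -8 ⇒ p = 8/17, and the value is (-3)·(8/17) = -24/17.
For the defender: with q = P(Fortify), equating Flank's and Center's payoffs gives −9q + 6 = 8q − 8 ⇒ q = 14/17.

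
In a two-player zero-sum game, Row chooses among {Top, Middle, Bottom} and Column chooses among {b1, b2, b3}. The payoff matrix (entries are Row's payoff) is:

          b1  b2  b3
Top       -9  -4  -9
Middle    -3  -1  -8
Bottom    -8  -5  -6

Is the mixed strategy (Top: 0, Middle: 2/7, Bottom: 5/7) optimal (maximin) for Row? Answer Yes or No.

Against b1 this mix gives (2/7)·(-3) + (5/7)·(-8) = -46/7.
Against b2 this mix gives (2/7)·(-1) + (5/7)·(-5) = -27/7.
Against b3 this mix gives (2/7)·(-8) + (5/7)·(-6) = -46/7.
All of Column's active replies (b1, b3) yield -46/7, and no column does worse for Row. The mix makes Column indifferent and guarantees -46/7, so it is optimal.

Yes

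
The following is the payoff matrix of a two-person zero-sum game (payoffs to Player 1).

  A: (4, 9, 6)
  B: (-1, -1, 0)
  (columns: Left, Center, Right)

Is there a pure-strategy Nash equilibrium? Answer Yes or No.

Yes

Row minima: A → 4, B → -1; maximin = 4.
Column maxima: Left → 4, Center → 9, Right → 6; minimax = 4.
maximin = minimax = 4, so a saddle point exists.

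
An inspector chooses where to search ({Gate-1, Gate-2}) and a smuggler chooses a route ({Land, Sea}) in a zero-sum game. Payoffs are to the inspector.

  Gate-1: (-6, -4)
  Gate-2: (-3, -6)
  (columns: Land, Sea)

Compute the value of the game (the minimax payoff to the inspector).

-24/5

Row minima: Gate-1 → -6, Gate-2 → -6; maximin = -6.
Column maxima: Land → -3, Sea → -4; minimax = -4.
-6 ≠ -4, so there is no saddle point; optimal play is mixed.
Let the inspector play Gate-1 with probability p. Expected payoff against Land: (-6)p + (-3)(1−p) = −3p − 3; against Sea: (-4)p + (-6)(1−p) = 2p − 6.
Setting these equal: −3p − 3 = 2p − 6 ⇒ −5p = -3 ⇒ p = 3/5, and the value is (-3)·(3/5) − 3 = -24/5.
For the smuggler: with q = P(Land), equating Gate-1's and Gate-2's payoffs gives −2q − 4 = 3q − 6 ⇒ q = 2/5.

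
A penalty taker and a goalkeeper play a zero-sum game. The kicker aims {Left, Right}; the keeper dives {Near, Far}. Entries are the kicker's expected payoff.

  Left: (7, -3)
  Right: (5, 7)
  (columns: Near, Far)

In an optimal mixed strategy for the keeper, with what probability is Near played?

5/6

Row minima: Left → -3, Right → 5; maximin = 5.
Column maxima: Near → 7, Far → 7; minimax = 7.
5 ≠ 7, so there is no saddle point; optimal play is mixed.
Let the kicker play Left with probability p. Expected payoff against Near: 7p + 5(1−p) = 2p + 5; against Far: (-3)p + 7(1−p) = −10p + 7.
Setting these equal: 2p + 5 = −10p + 7 ⇒ 12p = 2 ⇒ p = 1/6, and the value is (2)·(1/6) + 5 = 16/3.
For the keeper: with q = P(Near), equating Left's and Right's payoffs gives 10q − 3 = −2q + 7 ⇒ q = 5/6.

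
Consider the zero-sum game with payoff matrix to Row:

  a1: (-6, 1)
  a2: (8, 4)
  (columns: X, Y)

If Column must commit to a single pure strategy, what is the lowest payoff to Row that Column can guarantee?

4

Column maxima: X → 8, Y → 4.
The smallest of these is 4.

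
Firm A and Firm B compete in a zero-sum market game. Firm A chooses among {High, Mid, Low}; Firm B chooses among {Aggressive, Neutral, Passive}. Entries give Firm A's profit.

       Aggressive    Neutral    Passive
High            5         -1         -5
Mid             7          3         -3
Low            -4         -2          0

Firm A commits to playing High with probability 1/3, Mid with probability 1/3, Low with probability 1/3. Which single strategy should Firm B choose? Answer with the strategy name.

Passive

If Firm B plays Aggressive, Firm A's expected payoff is (1/3)·5 + (1/3)·7 + (1/3)·(-4) = 8/3.
If Firm B plays Neutral, Firm A's expected payoff is (1/3)·(-1) + (1/3)·3 + (1/3)·(-2) = 0.
If Firm B plays Passive, Firm A's expected payoff is (1/3)·(-5) + (1/3)·(-3) + (1/3)·0 = -8/3.
Firm B minimizes Firm A's payoff; the smallest is -8/3, so the best response is Passive.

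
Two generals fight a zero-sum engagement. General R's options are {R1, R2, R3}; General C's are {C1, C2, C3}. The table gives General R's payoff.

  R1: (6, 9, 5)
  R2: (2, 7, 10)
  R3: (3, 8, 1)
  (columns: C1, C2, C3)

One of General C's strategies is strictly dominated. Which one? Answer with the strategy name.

C1 holds General R's payoff strictly below C2 in every row: 6 < 9, 2 < 7, 3 < 8.
So C2 is strictly dominated for General C.

C2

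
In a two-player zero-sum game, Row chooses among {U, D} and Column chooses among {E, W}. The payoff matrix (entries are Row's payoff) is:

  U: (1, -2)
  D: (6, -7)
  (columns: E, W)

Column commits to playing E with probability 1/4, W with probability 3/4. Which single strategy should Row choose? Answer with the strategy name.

Expected payoff of U: (1/4)·1 + (3/4)·(-2) = -5/4.
Expected payoff of D: (1/4)·6 + (3/4)·(-7) = -15/4.
The largest is -5/4, so Row's best response is U.

U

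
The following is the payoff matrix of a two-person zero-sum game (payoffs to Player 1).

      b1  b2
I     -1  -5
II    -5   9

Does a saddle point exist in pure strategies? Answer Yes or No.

Row minima: I → -5, II → -5; maximin = -5.
Column maxima: b1 → -1, b2 → 9; minimax = -1.
-5 ≠ -1, so no pure-strategy equilibrium exists.

No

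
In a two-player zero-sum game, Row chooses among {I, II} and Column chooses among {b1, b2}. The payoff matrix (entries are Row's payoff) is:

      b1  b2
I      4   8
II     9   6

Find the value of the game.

48/7

Row minima: I → 4, II → 6; maximin = 6.
Column maxima: b1 → 9, b2 → 8; minimax = 8.
6 ≠ 8, so there is no saddle point; optimal play is mixed.
Let Row play I with probability p. Expected payoff against b1: 4p + 9(1−p) = −5p + 9; against b2: 8p + 6(1−p) = 2p + 6.
Setting these equal: −5p + 9 = 2p + 6 ⇒ −7p = -3 ⇒ p = 3/7, and the value is (-5)·(3/7) + 9 = 48/7.
For Column: with q = P(b1), equating I's and II's payoffs gives −4q + 8 = 3q + 6 ⇒ q = 2/7.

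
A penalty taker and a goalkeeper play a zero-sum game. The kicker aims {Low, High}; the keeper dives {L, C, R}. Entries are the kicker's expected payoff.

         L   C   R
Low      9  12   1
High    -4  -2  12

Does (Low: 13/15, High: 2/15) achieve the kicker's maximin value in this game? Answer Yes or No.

Against L this mix gives (13/15)·9 + (2/15)·(-4) = 109/15.
Against C this mix gives (13/15)·12 + (2/15)·(-2) = 152/15.
Against R this mix gives (13/15)·1 + (2/15)·12 = 37/15.
The keeper will play R, holding the kicker to 37/15. Shifting weight toward the row that does better against R would raise this floor (the equalizing mix achieves 14/3 against both R and L), so the proposed strategy is not optimal.

No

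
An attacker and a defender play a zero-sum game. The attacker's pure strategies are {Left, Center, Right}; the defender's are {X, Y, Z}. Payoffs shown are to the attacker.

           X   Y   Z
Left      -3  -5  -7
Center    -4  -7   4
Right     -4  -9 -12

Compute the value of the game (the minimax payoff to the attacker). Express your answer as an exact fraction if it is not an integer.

Row minima: Left → -7, Center → -7, Right → -12; maximin = -7.
Column maxima: X → -3, Y → -5, Z → 4; minimax = -5.
-7 ≠ -5, so there is no saddle point; optimal play is mixed.
Right is strictly dominated by Left, so the attacker never plays it.
X is strictly dominated by Y (it gives the attacker strictly more in every row), so the defender never plays it.
On the remaining 2×2 (Left, Center vs Y, Z):
Let the attacker play Left with probability p. Expected payoff against Y: (-5)p + (-7)(1−p) = 2p − 7; against Z: (-7)p + 4(1−p) = −11p + 4.
Setting these equal: 2p − 7 = −11p + 4 ⇒ 13p = 11 ⇒ p = 11/13, and the value is (2)·(11/13) − 7 = -69/13.
For the defender: with q = P(Y), equating Left's and Center's payoffs gives 2q − 7 = −11q + 4 ⇒ q = 11/13.

-69/13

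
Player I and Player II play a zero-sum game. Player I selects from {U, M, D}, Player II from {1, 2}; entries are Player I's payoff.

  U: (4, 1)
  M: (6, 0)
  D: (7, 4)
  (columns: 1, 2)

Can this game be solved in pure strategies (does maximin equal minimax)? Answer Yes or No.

Yes

Row minima: U → 1, M → 0, D → 4; maximin = 4.
Column maxima: 1 → 7, 2 → 4; minimax = 4.
maximin = minimax = 4, so a saddle point exists.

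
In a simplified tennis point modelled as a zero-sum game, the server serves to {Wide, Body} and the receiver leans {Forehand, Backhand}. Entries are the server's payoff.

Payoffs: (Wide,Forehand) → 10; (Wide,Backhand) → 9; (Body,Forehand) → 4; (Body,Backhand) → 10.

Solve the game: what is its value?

64/7

Row minima: Wide → 9, Body → 4; maximin = 9.
Column maxima: Forehand → 10, Backhand → 10; minimax = 10.
9 ≠ 10, so there is no saddle point; optimal play is mixed.
Let the server play Wide with probability p. Expected payoff against Forehand: 10p + 4(1−p) = 6p + 4; against Backhand: 9p + 10(1−p) = −p + 10.
Setting these equal: 6p + 4 = −p + 10 ⇒ 7p = 6 ⇒ p = 6/7, and the value is (6)·(6/7) + 4 = 64/7.
For the receiver: with q = P(Forehand), equating Wide's and Body's payoffs gives q + 9 = −6q + 10 ⇒ q = 1/7.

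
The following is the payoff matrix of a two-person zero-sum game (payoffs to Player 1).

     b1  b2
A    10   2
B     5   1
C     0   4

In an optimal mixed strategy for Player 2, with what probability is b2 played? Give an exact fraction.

5/6

Row minima: A → 2, B → 1, C → 0; maximin = 2.
Column maxima: b1 → 10, b2 → 4; minimax = 4.
2 ≠ 4, so there is no saddle point; optimal play is mixed.
B is strictly dominated by A, so Player 1 never plays it.
On the remaining 2×2 (A, C vs b1, b2):
Let Player 1 play A with probability p. Expected payoff against b1: 10p + 0(1−p) = 10p; against b2: 2p + 4(1−p) = −2p + 4.
Setting these equal: 10p = −2p + 4 ⇒ 12p = 4 ⇒ p = 1/3, and the value is (10)·(1/3) = 10/3.
For Player 2: with q = P(b1), equating A's and C's payoffs gives 8q + 2 = −4q + 4 ⇒ q = 1/6.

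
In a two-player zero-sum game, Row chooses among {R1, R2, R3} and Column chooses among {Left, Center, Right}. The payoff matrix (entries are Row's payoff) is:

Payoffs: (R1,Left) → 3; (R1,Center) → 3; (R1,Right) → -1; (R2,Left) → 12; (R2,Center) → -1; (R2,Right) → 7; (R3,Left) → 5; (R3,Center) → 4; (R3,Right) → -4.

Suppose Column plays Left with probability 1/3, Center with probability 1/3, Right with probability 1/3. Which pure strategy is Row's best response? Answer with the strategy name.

R2

Expected payoff of R1: (1/3)·3 + (1/3)·3 + (1/3)·(-1) = 5/3.
Expected payoff of R2: (1/3)·12 + (1/3)·(-1) + (1/3)·7 = 6.
Expected payoff of R3: (1/3)·5 + (1/3)·4 + (1/3)·(-4) = 5/3.
The largest is 6, so Row's best response is R2.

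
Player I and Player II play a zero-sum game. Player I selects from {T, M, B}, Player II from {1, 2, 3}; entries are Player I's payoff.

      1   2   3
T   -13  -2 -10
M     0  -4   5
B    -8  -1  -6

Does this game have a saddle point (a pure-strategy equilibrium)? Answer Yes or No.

No

Row minima: T → -13, M → -4, B → -8; maximin = -4.
Column maxima: 1 → 0, 2 → -1, 3 → 5; minimax = -1.
-4 ≠ -1, so no pure-strategy equilibrium exists.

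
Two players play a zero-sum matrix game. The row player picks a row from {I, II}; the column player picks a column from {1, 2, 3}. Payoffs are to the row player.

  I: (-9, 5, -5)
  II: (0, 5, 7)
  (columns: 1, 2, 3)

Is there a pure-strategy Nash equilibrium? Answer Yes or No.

Yes

Row minima: I → -9, II → 0; maximin = 0.
Column maxima: 1 → 0, 2 → 5, 3 → 7; minimax = 0.
maximin = minimax = 0, so a saddle point exists.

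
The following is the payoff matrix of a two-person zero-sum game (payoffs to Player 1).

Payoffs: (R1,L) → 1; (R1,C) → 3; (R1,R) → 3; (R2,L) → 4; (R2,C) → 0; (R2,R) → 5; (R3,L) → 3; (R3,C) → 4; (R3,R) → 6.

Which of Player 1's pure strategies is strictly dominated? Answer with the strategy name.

R3 gives a strictly higher payoff than R1 against every column: 3 > 1, 4 > 3, 6 > 3.
So R1 is strictly dominated and Player 1 never plays it.

R1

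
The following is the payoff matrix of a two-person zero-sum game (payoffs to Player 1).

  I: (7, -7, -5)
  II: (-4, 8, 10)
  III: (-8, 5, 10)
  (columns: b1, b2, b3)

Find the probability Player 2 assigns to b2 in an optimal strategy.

11/26

Row minima: I → -7, II → -4, III → -8; maximin = -4.
Column maxima: b1 → 7, b2 → 8, b3 → 10; minimax = 7.
-4 ≠ 7, so there is no saddle point; optimal play is mixed.
b3 is strictly dominated by b2 (it gives Player 1 strictly more in every row), so Player 2 never plays it.
With b3 eliminated, III is strictly dominated by II (II gives Player 1 strictly more in every remaining column), so Player 1 never plays it.
On the remaining 2×2 (I, II vs b1, b2):
Let Player 1 play I with probability p. Expected payoff against b1: 7p + (-4)(1−p) = 11p − 4; against b2: (-7)p + 8(1−p) = −15p + 8.
Setting these equal: 11p − 4 = −15p + 8 ⇒ 26p = 12 ⇒ p = 6/13, and the value is (11)·(6/13) − 4 = 14/13.
For Player 2: with q = P(b1), equating I's and II's payoffs gives 14q − 7 = −12q + 8 ⇒ q = 15/26.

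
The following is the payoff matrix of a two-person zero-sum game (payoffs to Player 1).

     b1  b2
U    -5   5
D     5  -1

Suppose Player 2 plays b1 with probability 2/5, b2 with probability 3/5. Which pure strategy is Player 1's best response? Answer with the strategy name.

Expected payoff of U: (2/5)·(-5) + (3/5)·5 = 1.
Expected payoff of D: (2/5)·5 + (3/5)·(-1) = 7/5.
The largest is 7/5, so Player 1's best response is D.

D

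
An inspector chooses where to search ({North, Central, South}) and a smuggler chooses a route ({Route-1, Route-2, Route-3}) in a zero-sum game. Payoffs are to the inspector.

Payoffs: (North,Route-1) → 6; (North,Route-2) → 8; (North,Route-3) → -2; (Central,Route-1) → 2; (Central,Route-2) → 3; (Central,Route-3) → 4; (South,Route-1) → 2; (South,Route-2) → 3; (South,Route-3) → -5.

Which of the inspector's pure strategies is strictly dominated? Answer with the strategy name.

South

North gives a strictly higher payoff than South against every column: 6 > 2, 8 > 3, -2 > -5.
So South is strictly dominated and the inspector never plays it.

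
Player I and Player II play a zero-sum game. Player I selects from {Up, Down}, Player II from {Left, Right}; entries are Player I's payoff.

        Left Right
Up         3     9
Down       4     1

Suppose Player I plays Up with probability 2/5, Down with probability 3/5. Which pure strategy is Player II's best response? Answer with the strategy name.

If Player II plays Left, Player I's expected payoff is (2/5)·3 + (3/5)·4 = 18/5.
If Player II plays Right, Player I's expected payoff is (2/5)·9 + (3/5)·1 = 21/5.
Player II minimizes Player I's payoff; the smallest is 18/5, so the best response is Left.

Left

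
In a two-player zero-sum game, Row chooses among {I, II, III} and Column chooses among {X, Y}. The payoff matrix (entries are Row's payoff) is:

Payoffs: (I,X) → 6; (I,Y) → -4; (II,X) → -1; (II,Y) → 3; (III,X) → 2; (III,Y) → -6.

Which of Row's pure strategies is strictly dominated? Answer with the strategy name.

III

I gives a strictly higher payoff than III against every column: 6 > 2, -4 > -6.
So III is strictly dominated and Row never plays it.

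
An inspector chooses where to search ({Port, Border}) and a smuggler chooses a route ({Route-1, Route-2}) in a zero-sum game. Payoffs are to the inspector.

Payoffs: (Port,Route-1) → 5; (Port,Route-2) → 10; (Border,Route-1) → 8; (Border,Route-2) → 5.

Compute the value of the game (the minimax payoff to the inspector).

55/8

Row minima: Port → 5, Border → 5; maximin = 5.
Column maxima: Route-1 → 8, Route-2 → 10; minimax = 8.
5 ≠ 8, so there is no saddle point; optimal play is mixed.
Let the inspector play Port with probability p. Expected payoff against Route-1: 5p + 8(1−p) = −3p + 8; against Route-2: 10p + 5(1−p) = 5p + 5.
Setting these equal: −3p + 8 = 5p + 5 ⇒ −8p = -3 ⇒ p = 3/8, and the value is (-3)·(3/8) + 8 = 55/8.
For the smuggler: with q = P(Route-1), equating Port's and Border's payoffs gives −5q + 10 = 3q + 5 ⇒ q = 5/8.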